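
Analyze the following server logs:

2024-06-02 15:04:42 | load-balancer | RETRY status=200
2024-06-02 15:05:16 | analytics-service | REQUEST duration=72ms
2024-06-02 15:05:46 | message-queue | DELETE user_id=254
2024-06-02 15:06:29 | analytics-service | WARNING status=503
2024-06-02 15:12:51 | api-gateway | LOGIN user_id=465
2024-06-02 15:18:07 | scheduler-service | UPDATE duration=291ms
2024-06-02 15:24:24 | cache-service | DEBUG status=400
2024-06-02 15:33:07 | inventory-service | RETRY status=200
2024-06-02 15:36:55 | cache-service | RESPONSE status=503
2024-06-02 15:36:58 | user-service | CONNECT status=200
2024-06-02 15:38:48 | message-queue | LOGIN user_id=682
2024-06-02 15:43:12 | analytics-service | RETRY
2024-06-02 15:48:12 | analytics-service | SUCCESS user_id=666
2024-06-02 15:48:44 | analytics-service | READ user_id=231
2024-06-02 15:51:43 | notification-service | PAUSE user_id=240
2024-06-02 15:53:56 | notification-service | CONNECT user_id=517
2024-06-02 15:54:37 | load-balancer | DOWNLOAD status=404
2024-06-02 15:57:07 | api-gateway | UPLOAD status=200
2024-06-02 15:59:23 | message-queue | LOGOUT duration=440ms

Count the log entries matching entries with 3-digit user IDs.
7

To find matching entries:

1. Pattern to match: entries with 3-digit user IDs
2. Scan each log entry for the pattern
3. Count matches: 7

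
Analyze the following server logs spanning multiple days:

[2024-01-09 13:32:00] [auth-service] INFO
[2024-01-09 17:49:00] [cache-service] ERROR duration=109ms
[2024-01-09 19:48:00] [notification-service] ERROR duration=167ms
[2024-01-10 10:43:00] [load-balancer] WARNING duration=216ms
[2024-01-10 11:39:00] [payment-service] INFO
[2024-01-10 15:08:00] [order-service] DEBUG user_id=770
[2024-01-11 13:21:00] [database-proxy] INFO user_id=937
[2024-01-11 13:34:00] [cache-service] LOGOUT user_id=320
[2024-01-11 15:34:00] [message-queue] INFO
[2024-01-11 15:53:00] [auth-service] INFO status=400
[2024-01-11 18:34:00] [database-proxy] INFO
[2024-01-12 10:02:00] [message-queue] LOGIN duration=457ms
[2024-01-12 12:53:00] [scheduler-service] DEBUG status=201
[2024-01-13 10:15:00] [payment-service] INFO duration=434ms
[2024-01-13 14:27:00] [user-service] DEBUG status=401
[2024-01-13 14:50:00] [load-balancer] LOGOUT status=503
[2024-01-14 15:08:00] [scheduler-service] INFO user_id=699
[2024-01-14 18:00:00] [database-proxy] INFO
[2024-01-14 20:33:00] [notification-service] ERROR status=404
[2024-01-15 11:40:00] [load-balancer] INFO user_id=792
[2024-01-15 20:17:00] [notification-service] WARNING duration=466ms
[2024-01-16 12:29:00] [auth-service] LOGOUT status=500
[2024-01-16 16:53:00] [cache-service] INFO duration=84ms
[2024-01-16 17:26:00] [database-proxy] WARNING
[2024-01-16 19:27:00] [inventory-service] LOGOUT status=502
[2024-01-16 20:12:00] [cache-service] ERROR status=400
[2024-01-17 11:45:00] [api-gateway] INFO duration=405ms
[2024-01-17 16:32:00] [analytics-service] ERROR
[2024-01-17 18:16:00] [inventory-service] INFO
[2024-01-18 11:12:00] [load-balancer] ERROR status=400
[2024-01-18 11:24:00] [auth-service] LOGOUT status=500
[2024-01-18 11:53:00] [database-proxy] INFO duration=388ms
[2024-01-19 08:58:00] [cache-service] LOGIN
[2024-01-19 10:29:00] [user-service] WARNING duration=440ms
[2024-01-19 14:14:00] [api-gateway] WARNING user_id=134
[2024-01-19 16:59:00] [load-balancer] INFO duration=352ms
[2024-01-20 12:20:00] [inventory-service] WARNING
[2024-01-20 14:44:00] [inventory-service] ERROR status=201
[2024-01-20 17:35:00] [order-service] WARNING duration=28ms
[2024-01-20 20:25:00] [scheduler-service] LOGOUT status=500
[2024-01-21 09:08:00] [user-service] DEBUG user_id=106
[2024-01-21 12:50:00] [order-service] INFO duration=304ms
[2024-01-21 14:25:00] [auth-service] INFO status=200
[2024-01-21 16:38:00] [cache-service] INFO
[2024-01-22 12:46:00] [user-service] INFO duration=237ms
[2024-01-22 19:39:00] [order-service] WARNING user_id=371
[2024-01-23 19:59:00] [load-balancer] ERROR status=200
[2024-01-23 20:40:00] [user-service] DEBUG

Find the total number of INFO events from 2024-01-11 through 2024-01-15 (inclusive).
8

To filter by date range:

1. Date range: 2024-01-11 through 2024-01-15, both dates inclusive
2. Filter for INFO events whose date falls in this range
3. Count matching events: 8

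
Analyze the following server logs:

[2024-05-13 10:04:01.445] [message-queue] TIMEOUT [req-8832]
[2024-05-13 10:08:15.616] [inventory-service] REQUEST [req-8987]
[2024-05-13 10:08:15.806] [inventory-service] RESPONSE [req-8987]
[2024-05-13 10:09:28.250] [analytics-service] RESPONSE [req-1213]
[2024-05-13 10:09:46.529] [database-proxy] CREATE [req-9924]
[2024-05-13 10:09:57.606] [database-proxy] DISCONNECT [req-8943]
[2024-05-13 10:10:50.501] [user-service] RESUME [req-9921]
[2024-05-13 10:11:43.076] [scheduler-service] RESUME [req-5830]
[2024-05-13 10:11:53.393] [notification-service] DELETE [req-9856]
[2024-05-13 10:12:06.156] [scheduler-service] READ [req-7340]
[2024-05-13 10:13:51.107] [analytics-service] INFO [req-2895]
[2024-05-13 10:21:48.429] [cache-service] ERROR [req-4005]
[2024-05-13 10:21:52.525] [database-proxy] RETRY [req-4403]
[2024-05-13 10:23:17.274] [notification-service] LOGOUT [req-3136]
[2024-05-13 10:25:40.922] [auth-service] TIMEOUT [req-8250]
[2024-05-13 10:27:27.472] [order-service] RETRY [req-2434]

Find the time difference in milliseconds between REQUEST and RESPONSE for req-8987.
190

To calculate latency:

1. Find REQUEST with id req-8987: 2024-05-13 10:08:15.616
2. Find RESPONSE with id req-8987: 2024-05-13 10:08:15.806
3. Latency: 2024-05-13 10:08:15.806 - 2024-05-13 10:08:15.616 = 190ms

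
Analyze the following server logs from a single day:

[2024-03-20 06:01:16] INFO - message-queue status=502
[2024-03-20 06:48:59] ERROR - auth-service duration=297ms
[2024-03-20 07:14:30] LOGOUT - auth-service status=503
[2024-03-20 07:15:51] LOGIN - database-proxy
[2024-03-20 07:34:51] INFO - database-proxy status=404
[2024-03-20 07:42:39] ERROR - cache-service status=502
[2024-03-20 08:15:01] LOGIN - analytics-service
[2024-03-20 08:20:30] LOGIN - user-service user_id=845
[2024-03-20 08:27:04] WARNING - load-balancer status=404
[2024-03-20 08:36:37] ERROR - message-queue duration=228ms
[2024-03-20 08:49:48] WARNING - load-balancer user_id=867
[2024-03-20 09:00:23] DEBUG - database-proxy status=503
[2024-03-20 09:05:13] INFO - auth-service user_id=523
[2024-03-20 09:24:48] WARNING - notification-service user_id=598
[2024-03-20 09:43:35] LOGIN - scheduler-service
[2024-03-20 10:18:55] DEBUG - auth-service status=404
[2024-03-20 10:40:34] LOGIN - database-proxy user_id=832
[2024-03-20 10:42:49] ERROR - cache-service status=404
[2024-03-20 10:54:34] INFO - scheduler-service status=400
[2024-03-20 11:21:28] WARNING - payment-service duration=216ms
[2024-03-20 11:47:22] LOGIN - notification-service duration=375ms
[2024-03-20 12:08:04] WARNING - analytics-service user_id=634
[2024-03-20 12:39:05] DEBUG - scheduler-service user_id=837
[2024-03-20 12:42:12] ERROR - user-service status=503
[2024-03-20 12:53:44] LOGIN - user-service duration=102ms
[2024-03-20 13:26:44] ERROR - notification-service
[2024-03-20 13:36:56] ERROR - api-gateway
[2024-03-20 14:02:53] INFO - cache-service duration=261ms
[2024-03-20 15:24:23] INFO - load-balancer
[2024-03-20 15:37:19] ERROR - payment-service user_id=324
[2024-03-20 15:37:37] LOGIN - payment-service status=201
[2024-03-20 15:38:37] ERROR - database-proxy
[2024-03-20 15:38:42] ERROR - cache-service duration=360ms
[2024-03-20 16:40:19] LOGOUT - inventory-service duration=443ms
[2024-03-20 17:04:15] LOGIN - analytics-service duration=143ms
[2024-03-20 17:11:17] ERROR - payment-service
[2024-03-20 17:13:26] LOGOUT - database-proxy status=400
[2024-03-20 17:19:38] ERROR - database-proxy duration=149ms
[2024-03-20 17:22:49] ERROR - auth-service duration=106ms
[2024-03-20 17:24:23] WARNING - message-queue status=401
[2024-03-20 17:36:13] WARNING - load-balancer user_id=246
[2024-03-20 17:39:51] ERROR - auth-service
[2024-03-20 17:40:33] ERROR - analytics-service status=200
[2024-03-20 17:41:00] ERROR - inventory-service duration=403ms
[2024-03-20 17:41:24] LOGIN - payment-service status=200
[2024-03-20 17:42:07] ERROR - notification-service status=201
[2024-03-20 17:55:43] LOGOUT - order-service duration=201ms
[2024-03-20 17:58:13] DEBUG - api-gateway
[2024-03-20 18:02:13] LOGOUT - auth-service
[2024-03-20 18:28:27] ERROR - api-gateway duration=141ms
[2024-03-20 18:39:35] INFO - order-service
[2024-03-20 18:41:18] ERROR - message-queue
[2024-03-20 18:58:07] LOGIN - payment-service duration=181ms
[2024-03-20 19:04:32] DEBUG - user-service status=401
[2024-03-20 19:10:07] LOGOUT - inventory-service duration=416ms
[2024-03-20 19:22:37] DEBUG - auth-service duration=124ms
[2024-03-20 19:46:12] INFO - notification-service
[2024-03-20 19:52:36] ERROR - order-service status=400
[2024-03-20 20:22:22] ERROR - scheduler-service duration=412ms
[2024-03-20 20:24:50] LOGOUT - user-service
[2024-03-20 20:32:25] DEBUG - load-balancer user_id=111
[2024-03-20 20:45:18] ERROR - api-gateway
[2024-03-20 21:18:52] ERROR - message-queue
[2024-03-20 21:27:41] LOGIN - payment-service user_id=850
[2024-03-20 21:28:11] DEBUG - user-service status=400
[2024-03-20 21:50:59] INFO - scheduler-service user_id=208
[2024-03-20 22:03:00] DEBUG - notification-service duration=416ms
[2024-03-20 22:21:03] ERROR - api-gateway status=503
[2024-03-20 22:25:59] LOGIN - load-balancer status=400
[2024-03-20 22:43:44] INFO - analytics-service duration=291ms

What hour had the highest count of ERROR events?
17

To find the peak hour:

1. Group all ERROR events by hour
2. Count events in each hour
3. Find hour with maximum count
4. Peak hour: 17 (with 7 events)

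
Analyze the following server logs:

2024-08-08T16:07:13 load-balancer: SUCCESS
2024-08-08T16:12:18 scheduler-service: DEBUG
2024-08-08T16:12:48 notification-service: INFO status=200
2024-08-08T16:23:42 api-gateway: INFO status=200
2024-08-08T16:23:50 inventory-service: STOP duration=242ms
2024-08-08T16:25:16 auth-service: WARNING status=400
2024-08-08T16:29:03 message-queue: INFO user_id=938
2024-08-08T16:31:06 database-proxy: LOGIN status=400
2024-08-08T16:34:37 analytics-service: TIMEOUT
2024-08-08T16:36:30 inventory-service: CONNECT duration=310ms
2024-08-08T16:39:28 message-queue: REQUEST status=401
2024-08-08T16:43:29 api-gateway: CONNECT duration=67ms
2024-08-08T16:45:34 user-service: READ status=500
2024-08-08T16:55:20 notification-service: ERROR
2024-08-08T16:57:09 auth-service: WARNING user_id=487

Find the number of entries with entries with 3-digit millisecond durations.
2

To find matching entries:

1. Pattern to match: entries with 3-digit millisecond durations
2. Scan each log entry for the pattern
3. Count matches: 2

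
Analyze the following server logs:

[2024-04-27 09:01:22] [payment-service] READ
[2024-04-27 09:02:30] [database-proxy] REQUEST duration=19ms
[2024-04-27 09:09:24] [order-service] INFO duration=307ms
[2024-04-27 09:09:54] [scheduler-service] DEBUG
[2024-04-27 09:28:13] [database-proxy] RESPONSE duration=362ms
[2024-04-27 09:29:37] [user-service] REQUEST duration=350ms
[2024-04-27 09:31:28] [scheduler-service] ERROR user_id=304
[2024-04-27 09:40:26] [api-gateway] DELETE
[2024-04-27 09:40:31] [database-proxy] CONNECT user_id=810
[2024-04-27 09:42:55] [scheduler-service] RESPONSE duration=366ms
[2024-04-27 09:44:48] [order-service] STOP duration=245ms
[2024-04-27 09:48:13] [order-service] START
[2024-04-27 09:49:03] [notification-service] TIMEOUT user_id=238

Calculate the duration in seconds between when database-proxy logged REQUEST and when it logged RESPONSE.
1543

To find the time between events:

1. Locate the first REQUEST event for database-proxy: 2024-04-27 09:02:30
2. Locate the first RESPONSE event for database-proxy: 2024-04-27 09:28:13
3. Calculate the difference: 2024-04-27 09:28:13 - 2024-04-27 09:02:30 = 1543 seconds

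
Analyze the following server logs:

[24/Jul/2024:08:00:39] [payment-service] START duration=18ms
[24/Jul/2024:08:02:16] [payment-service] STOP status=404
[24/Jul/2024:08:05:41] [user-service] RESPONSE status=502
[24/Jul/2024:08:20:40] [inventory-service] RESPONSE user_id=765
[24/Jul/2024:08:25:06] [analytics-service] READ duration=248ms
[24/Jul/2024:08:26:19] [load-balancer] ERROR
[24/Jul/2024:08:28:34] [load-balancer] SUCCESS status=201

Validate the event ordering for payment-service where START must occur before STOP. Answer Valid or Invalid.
Valid

To validate ordering:

1. Required order: START → STOP
2. Rule: START must occur before STOP
3. Check actual order of events for payment-service
4. Result: Valid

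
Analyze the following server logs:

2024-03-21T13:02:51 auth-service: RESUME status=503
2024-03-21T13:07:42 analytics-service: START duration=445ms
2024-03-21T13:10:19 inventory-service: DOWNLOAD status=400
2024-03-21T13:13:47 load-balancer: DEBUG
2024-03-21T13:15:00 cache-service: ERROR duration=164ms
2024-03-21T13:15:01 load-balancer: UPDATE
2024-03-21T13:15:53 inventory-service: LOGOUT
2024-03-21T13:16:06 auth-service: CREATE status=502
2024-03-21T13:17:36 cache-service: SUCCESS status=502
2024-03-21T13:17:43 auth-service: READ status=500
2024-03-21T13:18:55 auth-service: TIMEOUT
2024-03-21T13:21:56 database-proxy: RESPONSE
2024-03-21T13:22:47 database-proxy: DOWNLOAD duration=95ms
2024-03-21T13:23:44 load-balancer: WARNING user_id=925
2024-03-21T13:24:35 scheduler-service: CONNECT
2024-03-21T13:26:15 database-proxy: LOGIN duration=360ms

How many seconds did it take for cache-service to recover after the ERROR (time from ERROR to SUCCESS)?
156

To calculate recovery time:

1. Find ERROR event for cache-service: 2024-03-21T13:15:00
2. Find next SUCCESS event for cache-service: 2024-03-21T13:17:36
3. Recovery time: 2024-03-21T13:17:36 - 2024-03-21T13:15:00 = 156 seconds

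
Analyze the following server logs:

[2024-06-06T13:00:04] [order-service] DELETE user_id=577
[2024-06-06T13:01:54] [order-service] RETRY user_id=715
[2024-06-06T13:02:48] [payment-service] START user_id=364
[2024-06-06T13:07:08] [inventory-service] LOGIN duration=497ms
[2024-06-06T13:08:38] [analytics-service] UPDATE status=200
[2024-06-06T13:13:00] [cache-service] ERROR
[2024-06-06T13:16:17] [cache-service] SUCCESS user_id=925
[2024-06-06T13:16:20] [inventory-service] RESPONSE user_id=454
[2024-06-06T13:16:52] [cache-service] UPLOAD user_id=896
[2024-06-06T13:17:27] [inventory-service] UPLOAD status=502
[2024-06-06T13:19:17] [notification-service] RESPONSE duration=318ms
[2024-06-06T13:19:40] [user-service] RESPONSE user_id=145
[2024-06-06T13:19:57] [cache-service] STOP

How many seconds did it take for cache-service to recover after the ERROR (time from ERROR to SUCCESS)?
197

To calculate recovery time:

1. Find ERROR event for cache-service: 2024-06-06T13:13:00
2. Find next SUCCESS event for cache-service: 2024-06-06T13:16:17
3. Recovery time: 2024-06-06T13:16:17 - 2024-06-06T13:13:00 = 197 seconds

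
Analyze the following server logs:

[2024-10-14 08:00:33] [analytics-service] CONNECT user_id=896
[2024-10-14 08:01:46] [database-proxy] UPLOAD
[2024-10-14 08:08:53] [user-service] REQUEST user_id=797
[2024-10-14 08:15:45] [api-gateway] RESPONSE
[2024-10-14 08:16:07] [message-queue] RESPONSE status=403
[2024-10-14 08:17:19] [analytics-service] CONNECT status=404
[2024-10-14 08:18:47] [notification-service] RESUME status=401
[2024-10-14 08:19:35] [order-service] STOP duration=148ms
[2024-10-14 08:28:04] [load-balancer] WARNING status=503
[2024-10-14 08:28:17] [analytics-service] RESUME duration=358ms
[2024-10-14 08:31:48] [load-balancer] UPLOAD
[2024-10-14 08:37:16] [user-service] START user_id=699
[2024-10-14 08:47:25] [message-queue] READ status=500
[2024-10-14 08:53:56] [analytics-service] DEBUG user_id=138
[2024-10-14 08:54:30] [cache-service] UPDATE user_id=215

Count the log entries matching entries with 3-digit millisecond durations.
2

To find matching entries:

1. Pattern to match: entries with 3-digit millisecond durations
2. Scan each log entry for the pattern
3. Count matches: 2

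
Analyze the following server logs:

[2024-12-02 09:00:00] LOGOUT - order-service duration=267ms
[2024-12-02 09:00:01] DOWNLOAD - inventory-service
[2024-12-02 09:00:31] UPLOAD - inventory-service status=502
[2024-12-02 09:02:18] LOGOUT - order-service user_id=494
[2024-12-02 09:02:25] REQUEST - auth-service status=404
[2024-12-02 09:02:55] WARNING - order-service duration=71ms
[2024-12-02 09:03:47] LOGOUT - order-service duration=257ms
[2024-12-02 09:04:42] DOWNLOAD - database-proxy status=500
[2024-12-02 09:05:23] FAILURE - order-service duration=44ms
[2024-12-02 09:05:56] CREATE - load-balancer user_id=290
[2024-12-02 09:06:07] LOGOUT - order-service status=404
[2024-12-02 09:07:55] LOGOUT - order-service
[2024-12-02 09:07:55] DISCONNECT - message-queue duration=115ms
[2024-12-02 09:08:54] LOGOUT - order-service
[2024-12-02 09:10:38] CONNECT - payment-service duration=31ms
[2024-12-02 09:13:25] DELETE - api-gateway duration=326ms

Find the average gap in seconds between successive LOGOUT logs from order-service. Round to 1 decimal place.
106.8

To calculate average interval:

1. Find all LOGOUT events for order-service in order
2. Calculate time gaps between consecutive events
3. Compute mean of gaps: 534 / 5 = 106.8 seconds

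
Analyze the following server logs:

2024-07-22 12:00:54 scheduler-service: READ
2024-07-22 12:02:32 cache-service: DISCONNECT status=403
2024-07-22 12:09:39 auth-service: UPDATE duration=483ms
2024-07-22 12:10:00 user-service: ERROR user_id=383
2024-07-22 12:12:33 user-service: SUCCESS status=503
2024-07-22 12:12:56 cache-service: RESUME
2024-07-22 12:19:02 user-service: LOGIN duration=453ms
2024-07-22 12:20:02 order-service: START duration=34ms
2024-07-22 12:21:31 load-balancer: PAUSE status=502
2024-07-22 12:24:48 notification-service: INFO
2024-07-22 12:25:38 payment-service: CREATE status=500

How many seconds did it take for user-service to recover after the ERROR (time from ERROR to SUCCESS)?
153

To calculate recovery time:

1. Find ERROR event for user-service: 2024-07-22 12:10:00
2. Find next SUCCESS event for user-service: 2024-07-22 12:12:33
3. Recovery time: 2024-07-22 12:12:33 - 2024-07-22 12:10:00 = 153 seconds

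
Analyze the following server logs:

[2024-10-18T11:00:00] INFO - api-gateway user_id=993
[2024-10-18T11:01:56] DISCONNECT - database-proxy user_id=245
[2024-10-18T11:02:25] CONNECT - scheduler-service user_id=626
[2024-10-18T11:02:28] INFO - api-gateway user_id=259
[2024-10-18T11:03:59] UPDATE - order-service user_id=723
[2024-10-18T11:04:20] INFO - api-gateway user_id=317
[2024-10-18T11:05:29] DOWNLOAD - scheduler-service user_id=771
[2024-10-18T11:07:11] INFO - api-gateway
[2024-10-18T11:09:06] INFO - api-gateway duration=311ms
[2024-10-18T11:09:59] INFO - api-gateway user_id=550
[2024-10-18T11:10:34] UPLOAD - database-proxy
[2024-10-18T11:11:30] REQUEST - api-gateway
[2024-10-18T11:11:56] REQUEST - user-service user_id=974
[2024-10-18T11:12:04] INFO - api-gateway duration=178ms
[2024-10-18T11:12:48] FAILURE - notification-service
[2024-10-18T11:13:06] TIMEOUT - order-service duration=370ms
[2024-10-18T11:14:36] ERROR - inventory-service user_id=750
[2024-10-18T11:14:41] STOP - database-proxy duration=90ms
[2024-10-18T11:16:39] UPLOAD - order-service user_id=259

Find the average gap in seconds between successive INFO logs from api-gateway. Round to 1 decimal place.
120.7

To calculate average interval:

1. Find all INFO events for api-gateway in order
2. Calculate time gaps between consecutive events
3. Compute mean of gaps: 724 / 6 = 120.7 seconds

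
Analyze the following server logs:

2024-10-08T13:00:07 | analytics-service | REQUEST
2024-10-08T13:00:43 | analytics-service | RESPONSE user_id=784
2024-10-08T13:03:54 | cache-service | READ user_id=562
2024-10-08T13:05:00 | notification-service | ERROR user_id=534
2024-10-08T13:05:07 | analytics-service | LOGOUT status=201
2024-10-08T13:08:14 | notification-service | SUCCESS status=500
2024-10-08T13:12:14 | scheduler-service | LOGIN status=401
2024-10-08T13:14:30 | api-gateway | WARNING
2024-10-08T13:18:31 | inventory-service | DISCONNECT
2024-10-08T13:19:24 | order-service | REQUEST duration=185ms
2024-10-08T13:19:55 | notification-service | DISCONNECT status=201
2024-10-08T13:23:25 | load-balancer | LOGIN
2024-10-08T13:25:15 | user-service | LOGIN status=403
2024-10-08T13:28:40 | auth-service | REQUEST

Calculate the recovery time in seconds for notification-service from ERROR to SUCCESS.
194

To calculate recovery time:

1. Find ERROR event for notification-service: 2024-10-08T13:05:00
2. Find next SUCCESS event for notification-service: 2024-10-08T13:08:14
3. Recovery time: 2024-10-08T13:08:14 - 2024-10-08T13:05:00 = 194 seconds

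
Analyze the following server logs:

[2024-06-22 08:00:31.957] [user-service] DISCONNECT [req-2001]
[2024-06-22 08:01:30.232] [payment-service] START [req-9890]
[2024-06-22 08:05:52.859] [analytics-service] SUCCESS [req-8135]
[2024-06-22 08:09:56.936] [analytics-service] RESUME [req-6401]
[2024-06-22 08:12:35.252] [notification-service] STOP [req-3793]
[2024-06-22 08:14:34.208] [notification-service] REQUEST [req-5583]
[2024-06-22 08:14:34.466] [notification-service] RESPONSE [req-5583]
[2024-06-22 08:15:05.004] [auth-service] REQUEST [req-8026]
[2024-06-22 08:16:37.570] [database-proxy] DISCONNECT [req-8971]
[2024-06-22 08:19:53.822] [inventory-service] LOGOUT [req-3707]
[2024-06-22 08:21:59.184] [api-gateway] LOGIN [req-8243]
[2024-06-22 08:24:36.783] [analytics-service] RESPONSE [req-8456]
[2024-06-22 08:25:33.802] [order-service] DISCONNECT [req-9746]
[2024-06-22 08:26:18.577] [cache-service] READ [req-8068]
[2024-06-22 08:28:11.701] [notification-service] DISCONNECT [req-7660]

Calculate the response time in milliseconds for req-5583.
258

To calculate latency:

1. Find REQUEST with id req-5583: 2024-06-22 08:14:34.208
2. Find RESPONSE with id req-5583: 2024-06-22 08:14:34.466
3. Latency: 2024-06-22 08:14:34.466 - 2024-06-22 08:14:34.208 = 258ms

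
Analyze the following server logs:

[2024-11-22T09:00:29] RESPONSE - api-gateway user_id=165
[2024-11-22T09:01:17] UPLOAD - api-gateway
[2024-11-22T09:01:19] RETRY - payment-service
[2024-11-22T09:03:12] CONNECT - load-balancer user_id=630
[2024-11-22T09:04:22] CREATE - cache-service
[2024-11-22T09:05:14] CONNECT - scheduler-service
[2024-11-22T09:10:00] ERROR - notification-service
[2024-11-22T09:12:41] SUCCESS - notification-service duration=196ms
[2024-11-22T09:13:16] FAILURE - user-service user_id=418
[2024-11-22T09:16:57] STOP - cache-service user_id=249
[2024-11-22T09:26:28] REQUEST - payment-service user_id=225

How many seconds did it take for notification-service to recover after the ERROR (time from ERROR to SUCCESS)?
161

To calculate recovery time:

1. Find ERROR event for notification-service: 2024-11-22T09:10:00
2. Find next SUCCESS event for notification-service: 2024-11-22T09:12:41
3. Recovery time: 2024-11-22T09:12:41 - 2024-11-22T09:10:00 = 161 seconds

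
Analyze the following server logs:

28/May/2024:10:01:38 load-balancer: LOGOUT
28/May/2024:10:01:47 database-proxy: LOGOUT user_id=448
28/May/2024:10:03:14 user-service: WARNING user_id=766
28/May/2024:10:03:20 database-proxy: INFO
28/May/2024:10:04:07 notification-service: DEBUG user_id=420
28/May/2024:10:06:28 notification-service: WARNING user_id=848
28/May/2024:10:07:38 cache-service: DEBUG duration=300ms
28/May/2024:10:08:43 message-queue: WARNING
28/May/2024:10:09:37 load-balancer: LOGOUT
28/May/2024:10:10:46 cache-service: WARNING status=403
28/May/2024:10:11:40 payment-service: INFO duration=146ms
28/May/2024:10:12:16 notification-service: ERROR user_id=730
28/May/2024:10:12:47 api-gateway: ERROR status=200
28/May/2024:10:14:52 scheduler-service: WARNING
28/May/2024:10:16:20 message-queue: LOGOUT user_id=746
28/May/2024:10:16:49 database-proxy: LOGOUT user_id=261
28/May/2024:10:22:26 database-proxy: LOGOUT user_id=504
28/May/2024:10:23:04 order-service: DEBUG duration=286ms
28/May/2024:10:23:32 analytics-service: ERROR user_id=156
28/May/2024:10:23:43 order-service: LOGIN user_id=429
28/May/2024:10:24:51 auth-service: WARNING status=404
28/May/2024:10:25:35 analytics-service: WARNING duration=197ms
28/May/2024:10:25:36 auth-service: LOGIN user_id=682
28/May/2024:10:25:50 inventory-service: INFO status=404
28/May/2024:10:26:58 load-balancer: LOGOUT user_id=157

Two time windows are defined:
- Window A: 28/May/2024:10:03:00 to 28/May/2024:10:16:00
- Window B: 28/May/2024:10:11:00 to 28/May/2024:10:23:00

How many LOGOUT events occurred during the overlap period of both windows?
0

To find overlap events:

1. Window A: 28/May/2024:10:03:00 to 28/May/2024:10:16:00
2. Window B: 28/May/2024:10:11:00 to 28/May/2024:10:23:00
3. Overlap period: 28/May/2024:10:11:00 to 28/May/2024:10:16:00
4. Count LOGOUT events in overlap: 0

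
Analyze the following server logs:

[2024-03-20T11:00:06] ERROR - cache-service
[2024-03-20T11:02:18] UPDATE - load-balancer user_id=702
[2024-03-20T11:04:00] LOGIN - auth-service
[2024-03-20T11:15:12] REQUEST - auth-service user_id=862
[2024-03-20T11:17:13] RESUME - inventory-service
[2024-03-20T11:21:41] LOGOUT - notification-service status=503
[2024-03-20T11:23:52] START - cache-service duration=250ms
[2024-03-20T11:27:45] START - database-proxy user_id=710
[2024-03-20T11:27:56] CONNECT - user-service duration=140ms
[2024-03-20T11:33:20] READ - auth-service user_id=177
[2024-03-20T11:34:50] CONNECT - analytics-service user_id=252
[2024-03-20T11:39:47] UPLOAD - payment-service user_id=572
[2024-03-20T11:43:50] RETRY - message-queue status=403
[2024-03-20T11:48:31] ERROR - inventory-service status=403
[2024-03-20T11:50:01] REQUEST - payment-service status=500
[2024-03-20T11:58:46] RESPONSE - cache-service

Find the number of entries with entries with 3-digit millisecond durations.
2

To find matching entries:

1. Pattern to match: entries with 3-digit millisecond durations
2. Scan each log entry for the pattern
3. Count matches: 2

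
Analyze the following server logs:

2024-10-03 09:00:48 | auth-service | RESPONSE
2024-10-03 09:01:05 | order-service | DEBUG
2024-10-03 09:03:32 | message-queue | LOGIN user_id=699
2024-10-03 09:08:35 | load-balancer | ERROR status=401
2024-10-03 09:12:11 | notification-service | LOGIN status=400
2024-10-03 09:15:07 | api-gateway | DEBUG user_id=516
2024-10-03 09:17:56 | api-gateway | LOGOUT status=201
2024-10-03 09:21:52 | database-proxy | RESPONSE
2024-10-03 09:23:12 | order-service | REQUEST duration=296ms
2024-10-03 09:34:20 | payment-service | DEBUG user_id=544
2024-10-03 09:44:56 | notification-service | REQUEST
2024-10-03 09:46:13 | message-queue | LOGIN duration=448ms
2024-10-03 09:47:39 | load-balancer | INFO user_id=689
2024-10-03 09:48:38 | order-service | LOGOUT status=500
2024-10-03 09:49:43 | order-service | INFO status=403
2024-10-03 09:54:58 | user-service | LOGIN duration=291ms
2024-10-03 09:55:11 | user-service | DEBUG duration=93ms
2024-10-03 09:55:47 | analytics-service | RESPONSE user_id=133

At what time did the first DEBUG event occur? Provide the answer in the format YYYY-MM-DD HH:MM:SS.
2024-10-03 09:01:05

To find the first event:

1. Filter for all DEBUG events
2. Sort by timestamp
3. Select the first one
4. Timestamp: 2024-10-03 09:01:05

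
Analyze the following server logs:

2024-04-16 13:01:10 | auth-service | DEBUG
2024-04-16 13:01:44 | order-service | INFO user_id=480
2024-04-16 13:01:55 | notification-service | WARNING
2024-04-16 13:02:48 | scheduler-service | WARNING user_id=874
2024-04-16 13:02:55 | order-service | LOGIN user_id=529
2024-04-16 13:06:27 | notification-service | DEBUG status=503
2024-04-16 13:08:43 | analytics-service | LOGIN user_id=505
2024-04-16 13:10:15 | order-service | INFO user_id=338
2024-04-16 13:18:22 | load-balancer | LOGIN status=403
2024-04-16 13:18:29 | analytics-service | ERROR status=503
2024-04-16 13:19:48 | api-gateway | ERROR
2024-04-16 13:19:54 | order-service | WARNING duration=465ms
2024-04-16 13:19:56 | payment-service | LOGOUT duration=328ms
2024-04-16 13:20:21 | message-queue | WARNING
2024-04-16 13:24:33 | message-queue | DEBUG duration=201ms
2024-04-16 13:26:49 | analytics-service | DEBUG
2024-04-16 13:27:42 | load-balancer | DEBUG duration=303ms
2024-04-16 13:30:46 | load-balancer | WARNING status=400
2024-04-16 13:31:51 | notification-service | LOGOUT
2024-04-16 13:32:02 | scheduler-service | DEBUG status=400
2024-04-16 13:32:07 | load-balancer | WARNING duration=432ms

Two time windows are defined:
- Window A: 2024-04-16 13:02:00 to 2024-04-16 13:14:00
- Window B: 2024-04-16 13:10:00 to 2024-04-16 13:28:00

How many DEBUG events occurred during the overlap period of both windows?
0

To find overlap events:

1. Window A: 2024-04-16 13:02:00 to 2024-04-16 13:14:00
2. Window B: 2024-04-16 13:10:00 to 2024-04-16 13:28:00
3. Overlap period: 2024-04-16 13:10:00 to 2024-04-16 13:14:00
4. Count DEBUG events in overlap: 0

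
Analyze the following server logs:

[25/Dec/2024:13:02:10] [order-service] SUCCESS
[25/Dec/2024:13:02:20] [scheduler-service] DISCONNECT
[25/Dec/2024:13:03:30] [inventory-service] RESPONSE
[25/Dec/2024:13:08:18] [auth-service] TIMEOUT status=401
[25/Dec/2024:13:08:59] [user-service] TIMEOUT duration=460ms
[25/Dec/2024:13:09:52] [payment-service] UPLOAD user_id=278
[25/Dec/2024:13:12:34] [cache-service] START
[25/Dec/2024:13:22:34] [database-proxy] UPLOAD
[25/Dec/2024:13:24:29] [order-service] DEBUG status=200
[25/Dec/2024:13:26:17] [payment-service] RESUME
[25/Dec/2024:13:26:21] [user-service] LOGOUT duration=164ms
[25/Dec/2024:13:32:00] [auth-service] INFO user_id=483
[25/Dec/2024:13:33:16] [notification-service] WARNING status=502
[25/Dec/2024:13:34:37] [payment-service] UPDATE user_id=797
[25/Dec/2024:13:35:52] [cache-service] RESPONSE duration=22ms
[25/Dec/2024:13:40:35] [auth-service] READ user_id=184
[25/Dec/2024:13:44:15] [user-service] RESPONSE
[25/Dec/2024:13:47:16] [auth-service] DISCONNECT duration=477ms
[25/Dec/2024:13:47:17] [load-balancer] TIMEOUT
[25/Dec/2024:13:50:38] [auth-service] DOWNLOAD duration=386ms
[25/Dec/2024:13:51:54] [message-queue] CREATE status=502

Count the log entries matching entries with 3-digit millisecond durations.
4

To find matching entries:

1. Pattern to match: entries with 3-digit millisecond durations
2. Scan each log entry for the pattern
3. Count matches: 4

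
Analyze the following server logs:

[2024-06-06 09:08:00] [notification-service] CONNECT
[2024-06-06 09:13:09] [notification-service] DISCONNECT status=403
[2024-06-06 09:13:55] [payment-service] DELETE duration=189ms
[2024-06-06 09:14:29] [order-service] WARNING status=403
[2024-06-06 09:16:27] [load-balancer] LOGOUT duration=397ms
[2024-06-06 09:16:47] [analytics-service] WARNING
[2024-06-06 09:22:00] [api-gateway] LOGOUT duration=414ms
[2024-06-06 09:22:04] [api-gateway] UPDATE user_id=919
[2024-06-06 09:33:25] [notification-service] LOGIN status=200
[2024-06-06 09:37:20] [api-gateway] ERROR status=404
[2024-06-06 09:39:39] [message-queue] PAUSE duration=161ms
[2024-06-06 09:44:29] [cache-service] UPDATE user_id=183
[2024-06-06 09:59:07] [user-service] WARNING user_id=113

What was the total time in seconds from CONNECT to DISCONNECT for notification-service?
309

To calculate state duration:

1. Find CONNECT event for notification-service: 2024-06-06 09:08:00
2. Find DISCONNECT event for notification-service: 2024-06-06 09:13:09
3. Calculate duration: 2024-06-06 09:13:09 - 2024-06-06 09:08:00 = 309 seconds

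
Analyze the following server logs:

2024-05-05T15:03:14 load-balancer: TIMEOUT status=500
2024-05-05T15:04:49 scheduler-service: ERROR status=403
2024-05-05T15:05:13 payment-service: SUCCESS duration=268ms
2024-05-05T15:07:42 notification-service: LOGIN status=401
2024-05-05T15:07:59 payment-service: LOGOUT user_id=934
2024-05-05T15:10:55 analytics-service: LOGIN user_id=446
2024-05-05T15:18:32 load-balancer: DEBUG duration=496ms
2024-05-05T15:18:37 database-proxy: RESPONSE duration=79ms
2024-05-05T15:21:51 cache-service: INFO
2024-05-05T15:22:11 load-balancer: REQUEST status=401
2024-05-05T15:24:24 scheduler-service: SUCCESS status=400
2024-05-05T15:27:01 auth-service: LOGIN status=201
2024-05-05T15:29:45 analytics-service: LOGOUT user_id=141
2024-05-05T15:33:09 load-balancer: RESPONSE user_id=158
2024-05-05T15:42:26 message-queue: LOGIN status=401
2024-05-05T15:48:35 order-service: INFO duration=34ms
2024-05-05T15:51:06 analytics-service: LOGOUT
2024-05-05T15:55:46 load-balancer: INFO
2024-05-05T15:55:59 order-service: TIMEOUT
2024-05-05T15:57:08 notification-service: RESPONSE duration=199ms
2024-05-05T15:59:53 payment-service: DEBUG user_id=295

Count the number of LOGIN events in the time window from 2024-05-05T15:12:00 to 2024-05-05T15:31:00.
1

To count events in the time window:

1. Window boundaries: 2024-05-05T15:12:00 to 2024-05-05T15:31:00
2. Filter for LOGIN events within this window
3. Count matching events: 1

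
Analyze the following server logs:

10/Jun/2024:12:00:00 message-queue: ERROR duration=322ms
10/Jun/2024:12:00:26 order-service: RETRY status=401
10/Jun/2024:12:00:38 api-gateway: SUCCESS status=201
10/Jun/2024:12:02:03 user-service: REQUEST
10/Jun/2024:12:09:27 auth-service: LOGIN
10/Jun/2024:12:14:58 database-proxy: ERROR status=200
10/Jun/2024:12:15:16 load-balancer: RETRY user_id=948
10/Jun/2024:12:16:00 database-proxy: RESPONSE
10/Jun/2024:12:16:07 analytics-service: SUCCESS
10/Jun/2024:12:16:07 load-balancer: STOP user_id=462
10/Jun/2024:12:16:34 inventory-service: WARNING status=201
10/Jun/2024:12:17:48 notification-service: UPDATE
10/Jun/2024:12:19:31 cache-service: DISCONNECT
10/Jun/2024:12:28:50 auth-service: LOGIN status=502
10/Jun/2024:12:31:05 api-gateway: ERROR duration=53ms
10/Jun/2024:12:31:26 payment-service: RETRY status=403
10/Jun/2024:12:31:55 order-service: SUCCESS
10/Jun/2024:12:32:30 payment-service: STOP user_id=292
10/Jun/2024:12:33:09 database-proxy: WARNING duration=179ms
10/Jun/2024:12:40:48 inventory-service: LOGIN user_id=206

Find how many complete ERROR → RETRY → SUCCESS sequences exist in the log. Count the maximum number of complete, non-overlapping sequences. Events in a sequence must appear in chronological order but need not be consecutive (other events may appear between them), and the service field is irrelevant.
3

To count sequences:

1. Look for pattern: ERROR → RETRY → SUCCESS
2. Greedily scan the log in chronological order, matching each sequence element in turn (ignoring service)
3. Each time the full pattern completes, increment the count and restart matching from the next event
4. Complete non-overlapping sequences found: 3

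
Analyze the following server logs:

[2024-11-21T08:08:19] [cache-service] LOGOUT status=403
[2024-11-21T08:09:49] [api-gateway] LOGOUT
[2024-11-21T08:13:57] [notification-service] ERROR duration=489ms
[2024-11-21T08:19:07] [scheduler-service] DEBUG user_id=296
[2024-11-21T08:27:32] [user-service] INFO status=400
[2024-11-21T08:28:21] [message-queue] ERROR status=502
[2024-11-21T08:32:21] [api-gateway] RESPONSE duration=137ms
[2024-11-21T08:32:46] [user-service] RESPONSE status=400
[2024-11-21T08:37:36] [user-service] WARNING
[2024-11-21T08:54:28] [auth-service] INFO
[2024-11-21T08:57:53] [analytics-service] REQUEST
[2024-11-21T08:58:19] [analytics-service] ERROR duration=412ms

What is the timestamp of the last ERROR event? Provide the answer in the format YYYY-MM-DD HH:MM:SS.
2024-11-21 08:58:19

To find the last event:

1. Filter for all ERROR events
2. Sort by timestamp
3. Select the last one
4. Timestamp: 2024-11-21 08:58:19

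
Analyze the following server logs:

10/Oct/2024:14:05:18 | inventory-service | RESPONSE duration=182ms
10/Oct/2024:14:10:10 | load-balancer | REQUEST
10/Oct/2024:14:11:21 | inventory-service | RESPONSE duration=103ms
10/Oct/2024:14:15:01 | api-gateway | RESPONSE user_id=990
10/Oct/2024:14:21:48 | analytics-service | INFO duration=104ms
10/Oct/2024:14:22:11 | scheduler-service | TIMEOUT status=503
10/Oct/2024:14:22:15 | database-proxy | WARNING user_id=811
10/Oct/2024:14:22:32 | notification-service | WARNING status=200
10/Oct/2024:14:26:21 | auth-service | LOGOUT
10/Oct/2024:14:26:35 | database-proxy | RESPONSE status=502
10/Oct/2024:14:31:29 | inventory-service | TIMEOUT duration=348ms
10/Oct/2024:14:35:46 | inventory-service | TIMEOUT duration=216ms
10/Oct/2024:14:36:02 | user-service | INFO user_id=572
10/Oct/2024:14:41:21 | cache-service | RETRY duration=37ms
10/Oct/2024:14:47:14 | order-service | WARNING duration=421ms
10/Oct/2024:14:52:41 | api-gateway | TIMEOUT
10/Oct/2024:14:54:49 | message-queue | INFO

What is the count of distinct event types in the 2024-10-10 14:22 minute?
2

To count unique event types:

1. Filter events in the minute starting at 2024-10-10 14:22
2. Extract event types from matching entries
3. Count unique types: 2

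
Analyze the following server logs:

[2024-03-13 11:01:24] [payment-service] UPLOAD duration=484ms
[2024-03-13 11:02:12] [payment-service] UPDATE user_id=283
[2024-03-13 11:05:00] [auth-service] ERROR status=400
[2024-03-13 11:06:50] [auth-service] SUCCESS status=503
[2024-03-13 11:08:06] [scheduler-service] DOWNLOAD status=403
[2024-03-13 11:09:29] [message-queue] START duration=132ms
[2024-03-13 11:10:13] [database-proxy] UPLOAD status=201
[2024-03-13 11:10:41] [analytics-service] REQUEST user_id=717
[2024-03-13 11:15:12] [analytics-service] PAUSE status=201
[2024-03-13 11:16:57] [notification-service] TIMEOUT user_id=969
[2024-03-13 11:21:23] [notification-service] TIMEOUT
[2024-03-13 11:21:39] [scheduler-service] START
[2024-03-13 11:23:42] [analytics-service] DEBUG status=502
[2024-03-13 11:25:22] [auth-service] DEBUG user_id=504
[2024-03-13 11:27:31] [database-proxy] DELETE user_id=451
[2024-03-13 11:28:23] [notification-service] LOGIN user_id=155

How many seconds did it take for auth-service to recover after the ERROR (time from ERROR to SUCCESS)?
110

To calculate recovery time:

1. Find ERROR event for auth-service: 2024-03-13 11:05:00
2. Find next SUCCESS event for auth-service: 2024-03-13 11:06:50
3. Recovery time: 2024-03-13 11:06:50 - 2024-03-13 11:05:00 = 110 seconds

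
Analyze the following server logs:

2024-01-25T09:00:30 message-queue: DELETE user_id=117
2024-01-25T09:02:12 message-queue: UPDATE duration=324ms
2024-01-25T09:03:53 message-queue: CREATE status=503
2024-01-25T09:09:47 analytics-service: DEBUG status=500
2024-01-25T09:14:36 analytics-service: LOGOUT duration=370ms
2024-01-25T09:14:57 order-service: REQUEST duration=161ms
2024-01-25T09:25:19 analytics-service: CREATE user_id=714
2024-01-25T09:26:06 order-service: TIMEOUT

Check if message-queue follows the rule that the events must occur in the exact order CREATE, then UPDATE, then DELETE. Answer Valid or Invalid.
Invalid

To validate ordering:

1. Required order: CREATE → UPDATE → DELETE
2. Rule: the events must occur in the exact order CREATE, then UPDATE, then DELETE
3. Check actual order of events for message-queue
4. Result: Invalid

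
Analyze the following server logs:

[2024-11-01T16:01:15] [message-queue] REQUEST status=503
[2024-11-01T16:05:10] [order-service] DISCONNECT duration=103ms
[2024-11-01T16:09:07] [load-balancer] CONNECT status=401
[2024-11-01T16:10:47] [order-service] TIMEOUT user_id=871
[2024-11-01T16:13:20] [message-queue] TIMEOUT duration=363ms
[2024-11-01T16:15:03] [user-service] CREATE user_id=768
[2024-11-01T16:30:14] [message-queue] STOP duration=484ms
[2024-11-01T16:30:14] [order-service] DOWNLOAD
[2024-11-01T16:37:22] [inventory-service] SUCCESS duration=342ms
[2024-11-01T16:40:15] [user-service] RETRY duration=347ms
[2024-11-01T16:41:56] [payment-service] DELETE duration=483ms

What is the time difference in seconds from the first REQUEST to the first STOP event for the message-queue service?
1739

To find the time between events:

1. Locate the first REQUEST event for message-queue: 2024-11-01T16:01:15
2. Locate the first STOP event for message-queue: 2024-11-01T16:30:14
3. Calculate the difference: 2024-11-01T16:30:14 - 2024-11-01T16:01:15 = 1739 seconds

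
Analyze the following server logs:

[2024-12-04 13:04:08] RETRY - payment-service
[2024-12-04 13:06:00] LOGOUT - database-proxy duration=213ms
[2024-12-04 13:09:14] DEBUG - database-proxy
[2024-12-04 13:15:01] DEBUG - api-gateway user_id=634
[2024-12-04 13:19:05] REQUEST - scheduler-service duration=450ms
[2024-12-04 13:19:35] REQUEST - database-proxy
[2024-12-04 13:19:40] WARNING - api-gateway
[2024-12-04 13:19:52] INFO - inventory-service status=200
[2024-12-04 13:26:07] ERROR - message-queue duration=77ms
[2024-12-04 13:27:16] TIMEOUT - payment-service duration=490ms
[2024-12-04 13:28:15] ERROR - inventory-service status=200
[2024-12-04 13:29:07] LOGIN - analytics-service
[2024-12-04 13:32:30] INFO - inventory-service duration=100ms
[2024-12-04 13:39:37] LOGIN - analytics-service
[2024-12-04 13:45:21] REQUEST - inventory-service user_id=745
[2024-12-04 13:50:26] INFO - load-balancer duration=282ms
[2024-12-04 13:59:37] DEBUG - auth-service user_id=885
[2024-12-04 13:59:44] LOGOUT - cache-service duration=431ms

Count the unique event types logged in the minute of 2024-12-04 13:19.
3

To count unique event types:

1. Filter events in the minute starting at 2024-12-04 13:19
2. Extract event types from matching entries
3. Count unique types: 3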